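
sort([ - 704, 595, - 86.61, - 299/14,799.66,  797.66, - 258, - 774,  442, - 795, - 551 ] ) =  [ - 795, - 774, - 704, - 551, - 258 , - 86.61, - 299/14,442, 595,797.66,799.66] 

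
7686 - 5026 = 2660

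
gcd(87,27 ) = 3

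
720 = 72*10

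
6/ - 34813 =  -1+34807/34813 = -  0.00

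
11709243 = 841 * 13923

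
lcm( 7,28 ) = 28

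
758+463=1221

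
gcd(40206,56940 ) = 6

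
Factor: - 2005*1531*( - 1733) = 5319712115 = 5^1*401^1*1531^1*1733^1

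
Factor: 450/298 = 225/149 = 3^2 * 5^2*149^( - 1) 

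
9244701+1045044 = 10289745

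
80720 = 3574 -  - 77146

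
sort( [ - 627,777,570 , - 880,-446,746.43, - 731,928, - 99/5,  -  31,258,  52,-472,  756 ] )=[ - 880, - 731, - 627, - 472,  -  446, - 31, - 99/5,52 , 258,  570,746.43,756 , 777,928] 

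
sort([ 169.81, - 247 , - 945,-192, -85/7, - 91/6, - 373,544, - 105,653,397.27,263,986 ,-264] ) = [- 945, - 373, - 264,-247,-192,-105,- 91/6,-85/7,169.81,263, 397.27, 544, 653 , 986]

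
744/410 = 1  +  167/205 = 1.81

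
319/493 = 11/17 = 0.65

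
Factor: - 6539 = -13^1 * 503^1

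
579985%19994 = 159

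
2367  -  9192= -6825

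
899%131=113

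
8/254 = 4/127 = 0.03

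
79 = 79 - 0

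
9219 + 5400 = 14619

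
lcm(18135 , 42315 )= 126945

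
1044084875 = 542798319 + 501286556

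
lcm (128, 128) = 128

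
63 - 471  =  - 408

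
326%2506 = 326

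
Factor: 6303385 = 5^1* 11^1*31^1* 3697^1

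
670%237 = 196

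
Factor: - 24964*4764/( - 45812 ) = 29732124/11453 = 2^2*3^1*13^( -1 )*79^2  *397^1*881^(-1 )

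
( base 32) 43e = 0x106E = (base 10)4206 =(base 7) 15156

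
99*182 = 18018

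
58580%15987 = 10619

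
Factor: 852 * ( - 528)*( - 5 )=2^6*3^2*5^1* 11^1*71^1 = 2249280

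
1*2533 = 2533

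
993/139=7+20/139 = 7.14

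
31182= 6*5197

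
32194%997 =290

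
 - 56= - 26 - 30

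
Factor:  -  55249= -55249^1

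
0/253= 0 = 0.00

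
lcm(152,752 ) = 14288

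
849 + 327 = 1176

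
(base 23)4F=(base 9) 128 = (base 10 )107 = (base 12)8b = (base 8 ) 153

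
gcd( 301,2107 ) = 301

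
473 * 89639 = 42399247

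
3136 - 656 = 2480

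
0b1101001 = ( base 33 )36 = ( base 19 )5A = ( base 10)105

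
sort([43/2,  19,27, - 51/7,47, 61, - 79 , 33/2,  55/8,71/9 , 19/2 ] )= [ - 79,-51/7,55/8 , 71/9, 19/2, 33/2,19,43/2,27,47,61]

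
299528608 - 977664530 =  - 678135922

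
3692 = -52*( - 71)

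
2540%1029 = 482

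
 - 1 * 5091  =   - 5091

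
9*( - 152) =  - 1368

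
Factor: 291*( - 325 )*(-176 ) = 2^4*3^1*5^2*11^1*13^1 * 97^1 = 16645200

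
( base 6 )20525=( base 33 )2ih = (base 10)2789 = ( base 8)5345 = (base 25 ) 4be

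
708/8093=708/8093 = 0.09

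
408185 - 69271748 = -68863563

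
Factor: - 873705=- 3^1*5^1*7^1*53^1*157^1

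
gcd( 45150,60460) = 10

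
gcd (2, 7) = 1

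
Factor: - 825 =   -  3^1*5^2*11^1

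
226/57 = 226/57= 3.96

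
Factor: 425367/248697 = 3^(  -  1 )*61^ ( - 1 ) * 313^1 = 313/183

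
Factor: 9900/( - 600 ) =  -2^(  -  1) * 3^1*11^1 = -33/2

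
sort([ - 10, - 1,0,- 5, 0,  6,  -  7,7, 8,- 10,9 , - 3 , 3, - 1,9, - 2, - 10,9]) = [ - 10, - 10, - 10, - 7, - 5, - 3, - 2, - 1,  -  1,  0,0,3, 6, 7,8,9,9,9]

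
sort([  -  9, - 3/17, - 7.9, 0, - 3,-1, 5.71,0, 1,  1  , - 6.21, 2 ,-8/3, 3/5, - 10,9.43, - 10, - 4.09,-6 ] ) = [- 10, - 10 , - 9, - 7.9, - 6.21,- 6 ,  -  4.09 ,  -  3,-8/3, - 1, - 3/17,0 , 0,  3/5, 1,  1,2, 5.71, 9.43]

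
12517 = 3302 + 9215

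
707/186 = 707/186 = 3.80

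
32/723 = 32/723 = 0.04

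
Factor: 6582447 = 3^2*31^1*23593^1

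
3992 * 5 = 19960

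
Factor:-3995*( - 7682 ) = 30689590 = 2^1*5^1*17^1*23^1*47^1*167^1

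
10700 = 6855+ 3845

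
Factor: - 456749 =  - 83^1*5503^1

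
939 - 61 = 878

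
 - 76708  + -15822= - 92530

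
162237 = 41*3957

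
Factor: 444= 2^2*3^1* 37^1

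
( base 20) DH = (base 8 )425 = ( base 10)277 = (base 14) 15B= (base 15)137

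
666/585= 74/65   =  1.14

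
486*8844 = 4298184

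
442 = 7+435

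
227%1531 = 227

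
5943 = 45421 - 39478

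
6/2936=3/1468 = 0.00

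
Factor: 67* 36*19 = 2^2*3^2*19^1*67^1 = 45828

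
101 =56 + 45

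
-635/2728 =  - 1 + 2093/2728 = - 0.23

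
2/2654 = 1/1327 = 0.00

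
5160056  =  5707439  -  547383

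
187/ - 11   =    -  17/1 = -17.00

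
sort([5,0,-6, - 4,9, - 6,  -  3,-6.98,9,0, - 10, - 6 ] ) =[- 10,  -  6.98,-6, - 6,- 6,-4, - 3,0,0,5,  9, 9 ]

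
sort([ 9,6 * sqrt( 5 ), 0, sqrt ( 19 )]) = [ 0,sqrt( 19 ),9, 6 * sqrt(5) ] 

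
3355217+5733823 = 9089040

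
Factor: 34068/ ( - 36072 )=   -  2^( - 1 )*3^(  -  2)*17^1 =- 17/18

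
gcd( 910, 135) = 5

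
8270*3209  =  26538430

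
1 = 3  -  2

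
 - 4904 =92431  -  97335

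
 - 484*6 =  -  2904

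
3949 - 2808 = 1141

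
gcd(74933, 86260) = 1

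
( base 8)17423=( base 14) 2C83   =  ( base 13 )380C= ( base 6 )100455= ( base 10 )7955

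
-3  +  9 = 6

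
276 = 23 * 12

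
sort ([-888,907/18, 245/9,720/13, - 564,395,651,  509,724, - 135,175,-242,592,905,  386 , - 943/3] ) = [ - 888,-564, - 943/3, - 242,  -  135,  245/9,907/18, 720/13,175 , 386,395, 509,592,651, 724, 905]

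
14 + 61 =75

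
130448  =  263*496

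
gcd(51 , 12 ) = 3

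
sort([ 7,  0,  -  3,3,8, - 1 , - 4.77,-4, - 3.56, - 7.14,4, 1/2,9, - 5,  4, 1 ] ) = [ - 7.14, - 5,-4.77, - 4,-3.56, -3, - 1,0, 1/2 , 1,3,4,  4,7, 8,9 ] 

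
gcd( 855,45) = 45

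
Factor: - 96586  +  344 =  - 2^1*48121^1 = - 96242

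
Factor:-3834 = - 2^1*3^3*71^1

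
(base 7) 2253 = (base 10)822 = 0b1100110110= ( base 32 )PM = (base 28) 11a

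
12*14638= 175656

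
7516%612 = 172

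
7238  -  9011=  - 1773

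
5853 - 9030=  - 3177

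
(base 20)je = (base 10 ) 394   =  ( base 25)FJ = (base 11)329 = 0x18A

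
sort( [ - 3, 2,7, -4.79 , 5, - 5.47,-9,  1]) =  [ - 9,  -  5.47, - 4.79, - 3,1,2, 5,7] 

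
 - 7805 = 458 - 8263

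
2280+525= 2805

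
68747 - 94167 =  - 25420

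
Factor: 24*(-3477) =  - 2^3*3^2*19^1 *61^1 = - 83448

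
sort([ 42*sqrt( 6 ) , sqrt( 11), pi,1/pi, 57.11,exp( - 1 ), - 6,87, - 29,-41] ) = [ - 41 , - 29, - 6, 1/pi, exp( - 1),pi, sqrt(11),57.11, 87, 42* sqrt ( 6 )]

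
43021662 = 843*51034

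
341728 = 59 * 5792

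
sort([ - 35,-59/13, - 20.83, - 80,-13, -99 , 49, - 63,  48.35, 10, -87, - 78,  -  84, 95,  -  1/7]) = [ - 99, - 87,-84, - 80, - 78, - 63,- 35 , - 20.83,-13, - 59/13, - 1/7, 10,48.35, 49, 95]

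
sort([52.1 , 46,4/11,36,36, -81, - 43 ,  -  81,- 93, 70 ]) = [ - 93, - 81,-81, - 43,4/11,  36,  36,46,52.1,  70 ]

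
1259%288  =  107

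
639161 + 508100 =1147261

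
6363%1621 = 1500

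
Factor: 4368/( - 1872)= - 3^( - 1)*7^1 =-7/3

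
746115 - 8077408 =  - 7331293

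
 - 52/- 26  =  2/1=2.00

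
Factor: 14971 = 11^1*1361^1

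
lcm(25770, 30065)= 180390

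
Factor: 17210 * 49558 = 2^2*5^1*71^1*349^1  *1721^1 = 852893180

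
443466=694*639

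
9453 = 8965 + 488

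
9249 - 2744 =6505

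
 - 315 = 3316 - 3631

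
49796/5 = 9959 + 1/5 = 9959.20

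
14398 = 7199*2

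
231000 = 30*7700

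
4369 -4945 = -576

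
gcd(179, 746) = 1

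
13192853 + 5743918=18936771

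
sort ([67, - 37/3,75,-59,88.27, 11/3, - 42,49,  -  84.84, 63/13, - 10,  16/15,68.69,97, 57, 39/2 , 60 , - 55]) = [ -84.84, - 59, - 55, - 42,-37/3,  -  10,  16/15,  11/3 , 63/13,39/2,  49,57,60,67 , 68.69, 75,88.27,97]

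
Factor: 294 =2^1*3^1*7^2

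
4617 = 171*27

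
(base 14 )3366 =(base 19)15CI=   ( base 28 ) ba6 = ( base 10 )8910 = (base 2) 10001011001110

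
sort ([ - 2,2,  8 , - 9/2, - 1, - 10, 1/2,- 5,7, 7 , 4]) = [ - 10,  -  5, - 9/2, - 2, - 1,1/2,2,4, 7,7,8 ]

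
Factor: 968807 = 7^1*138401^1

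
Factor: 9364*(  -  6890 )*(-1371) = 88454123160 = 2^3*3^1*5^1 * 13^1*53^1*457^1*2341^1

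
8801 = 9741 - 940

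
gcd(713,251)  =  1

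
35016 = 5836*6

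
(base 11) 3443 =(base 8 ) 10654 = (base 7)16122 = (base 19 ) CA2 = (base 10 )4524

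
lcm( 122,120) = 7320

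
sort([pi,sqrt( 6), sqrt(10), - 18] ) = [  -  18, sqrt( 6), pi,  sqrt(  10)] 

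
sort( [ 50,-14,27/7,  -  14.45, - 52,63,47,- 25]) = [ - 52 , - 25, - 14.45, - 14, 27/7,47, 50, 63 ]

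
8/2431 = 8/2431=0.00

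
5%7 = 5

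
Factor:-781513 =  - 781513^1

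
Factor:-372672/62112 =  - 2^1*3^1 =- 6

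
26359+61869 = 88228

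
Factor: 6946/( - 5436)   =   - 23/18   =  - 2^( - 1)*3^( - 2)*23^1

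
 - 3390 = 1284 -4674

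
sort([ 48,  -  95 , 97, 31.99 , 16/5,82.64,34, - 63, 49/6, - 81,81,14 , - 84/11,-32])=[ - 95 ,-81 , - 63, - 32, - 84/11,16/5, 49/6,14,31.99, 34,48,81,82.64, 97] 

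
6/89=6/89 = 0.07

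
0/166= 0 = 0.00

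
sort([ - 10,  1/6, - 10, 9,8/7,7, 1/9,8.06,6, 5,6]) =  [ - 10, - 10 , 1/9, 1/6,8/7,  5, 6, 6 , 7, 8.06,  9]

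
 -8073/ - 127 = 63 + 72/127= 63.57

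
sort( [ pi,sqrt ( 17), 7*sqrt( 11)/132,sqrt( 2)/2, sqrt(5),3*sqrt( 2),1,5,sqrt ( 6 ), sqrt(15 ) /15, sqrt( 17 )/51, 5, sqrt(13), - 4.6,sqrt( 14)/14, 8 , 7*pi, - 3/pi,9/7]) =[ - 4.6, - 3/pi,sqrt ( 17)/51,7* sqrt ( 11)/132, sqrt ( 15 )/15,sqrt (14)/14,  sqrt( 2)/2,1, 9/7, sqrt( 5),sqrt(6 ) , pi,sqrt(13 ) , sqrt( 17 ), 3*sqrt( 2), 5,5,8,  7*pi]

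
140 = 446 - 306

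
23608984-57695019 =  - 34086035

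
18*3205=57690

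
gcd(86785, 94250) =5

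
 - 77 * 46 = -3542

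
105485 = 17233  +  88252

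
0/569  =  0 = 0.00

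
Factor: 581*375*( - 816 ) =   -  2^4*3^2*5^3*7^1*17^1 * 83^1 = - 177786000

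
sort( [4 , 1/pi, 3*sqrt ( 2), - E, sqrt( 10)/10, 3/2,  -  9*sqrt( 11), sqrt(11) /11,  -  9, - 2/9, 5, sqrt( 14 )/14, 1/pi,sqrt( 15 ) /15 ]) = [ - 9*sqrt (11),-9, - E, - 2/9,sqrt(15) /15 , sqrt( 14 ) /14,sqrt( 11 ) /11, sqrt ( 10)/10,  1/pi,1/pi,3/2, 4, 3  *  sqrt (2 ),  5]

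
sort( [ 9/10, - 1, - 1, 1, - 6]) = [  -  6, - 1, - 1, 9/10, 1]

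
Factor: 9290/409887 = 2^1*3^ ( - 3)*5^1 *17^(- 1)*19^( - 1)*47^( - 1)*929^1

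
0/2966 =0 = 0.00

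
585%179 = 48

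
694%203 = 85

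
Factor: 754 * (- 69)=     -  2^1*3^1*13^1*23^1*29^1 = -52026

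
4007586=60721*66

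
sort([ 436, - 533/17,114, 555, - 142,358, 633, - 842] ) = [-842,  -  142, - 533/17,114, 358 , 436,555,633 ] 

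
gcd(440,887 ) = 1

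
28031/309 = 28031/309 = 90.72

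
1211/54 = 22 + 23/54 = 22.43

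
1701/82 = 20+61/82 = 20.74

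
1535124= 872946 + 662178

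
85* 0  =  0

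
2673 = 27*99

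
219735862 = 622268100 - 402532238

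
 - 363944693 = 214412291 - 578356984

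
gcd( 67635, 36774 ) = 81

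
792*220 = 174240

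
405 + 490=895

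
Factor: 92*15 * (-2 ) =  - 2760 = -2^3*3^1 * 5^1 * 23^1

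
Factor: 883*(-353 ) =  - 353^1*883^1 = - 311699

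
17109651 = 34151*501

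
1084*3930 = 4260120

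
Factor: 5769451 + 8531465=2^2*3^1 * 7^1*170249^1 = 14300916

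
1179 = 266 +913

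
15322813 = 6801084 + 8521729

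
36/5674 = 18/2837 = 0.01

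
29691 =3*9897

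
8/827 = 8/827 = 0.01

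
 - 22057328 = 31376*( - 703 ) 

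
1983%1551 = 432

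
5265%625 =265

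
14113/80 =14113/80 = 176.41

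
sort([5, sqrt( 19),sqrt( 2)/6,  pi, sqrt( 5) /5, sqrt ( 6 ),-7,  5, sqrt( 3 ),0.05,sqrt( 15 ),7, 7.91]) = [ - 7,  0.05,sqrt( 2)/6, sqrt(5 )/5,  sqrt ( 3 ), sqrt( 6), pi,  sqrt ( 15 ), sqrt(19), 5, 5, 7,7.91] 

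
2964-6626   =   - 3662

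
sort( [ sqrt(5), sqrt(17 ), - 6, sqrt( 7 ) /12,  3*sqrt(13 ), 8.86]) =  [-6,sqrt( 7 ) /12,sqrt(5 ), sqrt( 17) , 8.86, 3*sqrt( 13 )]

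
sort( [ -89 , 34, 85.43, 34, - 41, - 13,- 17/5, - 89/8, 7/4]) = [ - 89, - 41, - 13, - 89/8, - 17/5,7/4, 34, 34,  85.43 ] 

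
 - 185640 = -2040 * 91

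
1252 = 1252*1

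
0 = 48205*0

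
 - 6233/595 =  - 6233/595=- 10.48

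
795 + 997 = 1792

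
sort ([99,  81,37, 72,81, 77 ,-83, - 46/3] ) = [ - 83, - 46/3,37 , 72, 77, 81,81,99]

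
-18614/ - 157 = 118 + 88/157 = 118.56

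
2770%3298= 2770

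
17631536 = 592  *29783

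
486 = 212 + 274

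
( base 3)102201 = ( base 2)100111100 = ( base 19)gc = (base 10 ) 316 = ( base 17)11A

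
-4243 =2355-6598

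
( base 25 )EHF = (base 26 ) DFC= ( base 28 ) BK6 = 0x23E6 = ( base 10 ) 9190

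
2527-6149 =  - 3622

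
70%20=10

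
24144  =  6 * 4024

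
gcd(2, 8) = 2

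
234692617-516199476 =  -281506859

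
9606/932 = 4803/466 = 10.31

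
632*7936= 5015552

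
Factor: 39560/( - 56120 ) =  - 43^1*61^( - 1) = - 43/61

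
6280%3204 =3076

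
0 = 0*881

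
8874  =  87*102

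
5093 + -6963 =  - 1870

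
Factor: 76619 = 17^1 * 4507^1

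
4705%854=435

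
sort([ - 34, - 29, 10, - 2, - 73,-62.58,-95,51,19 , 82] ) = [ - 95, -73, - 62.58, - 34,  -  29, -2,10,19, 51,82]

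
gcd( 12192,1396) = 4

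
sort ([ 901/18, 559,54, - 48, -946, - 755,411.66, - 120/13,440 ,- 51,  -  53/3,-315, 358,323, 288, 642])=[ - 946, - 755,-315,  -  51, - 48, - 53/3,-120/13, 901/18,54,288,  323,358,  411.66,440, 559,642 ]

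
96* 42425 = 4072800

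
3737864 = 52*71882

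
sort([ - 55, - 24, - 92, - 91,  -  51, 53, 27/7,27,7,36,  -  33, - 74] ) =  [  -  92, - 91, - 74,-55, -51, - 33, - 24,27/7, 7,27,36,53 ] 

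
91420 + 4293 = 95713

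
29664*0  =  0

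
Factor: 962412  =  2^2*3^1 * 11^1*23^1*317^1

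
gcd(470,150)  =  10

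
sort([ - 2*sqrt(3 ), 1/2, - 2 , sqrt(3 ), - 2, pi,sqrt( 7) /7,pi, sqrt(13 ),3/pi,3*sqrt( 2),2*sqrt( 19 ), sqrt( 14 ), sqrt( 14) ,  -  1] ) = [ - 2 * sqrt( 3 ),  -  2, - 2, - 1, sqrt (7) /7, 1/2,  3/pi, sqrt( 3),  pi, pi,sqrt(13 ),sqrt( 14 ), sqrt(14),3*sqrt(2 ),2*sqrt (19 )]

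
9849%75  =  24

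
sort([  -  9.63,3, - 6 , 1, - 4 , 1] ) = [ - 9.63, - 6, - 4 , 1,1, 3] 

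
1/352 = 1/352 = 0.00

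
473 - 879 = -406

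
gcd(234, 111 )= 3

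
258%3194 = 258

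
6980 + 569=7549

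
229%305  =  229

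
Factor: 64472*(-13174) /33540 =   -  212338532/8385 = -2^2*3^(-1)*5^( -1) * 7^1*13^(  -  1 )*43^ (  -  1 )*941^1*8059^1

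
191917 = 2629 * 73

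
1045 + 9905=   10950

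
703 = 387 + 316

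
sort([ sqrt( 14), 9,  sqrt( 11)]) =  [ sqrt( 11) , sqrt( 14), 9 ]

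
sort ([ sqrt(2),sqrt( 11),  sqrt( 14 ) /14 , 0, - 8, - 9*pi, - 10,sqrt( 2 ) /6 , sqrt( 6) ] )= [-9*pi, - 10, - 8,0,sqrt( 2 ) /6, sqrt( 14 )/14,sqrt( 2),  sqrt( 6 ),sqrt( 11)]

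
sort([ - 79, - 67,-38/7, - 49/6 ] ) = [ - 79 , -67, - 49/6, - 38/7 ] 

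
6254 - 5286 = 968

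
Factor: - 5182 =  - 2^1 * 2591^1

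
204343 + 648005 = 852348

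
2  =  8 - 6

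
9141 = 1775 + 7366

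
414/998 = 207/499 = 0.41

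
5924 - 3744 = 2180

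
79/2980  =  79/2980 = 0.03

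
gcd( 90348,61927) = 1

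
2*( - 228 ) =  - 456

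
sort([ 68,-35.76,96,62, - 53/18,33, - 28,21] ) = [ - 35.76,-28,-53/18,21,33,62,68 , 96]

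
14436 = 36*401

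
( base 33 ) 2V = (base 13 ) 76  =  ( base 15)67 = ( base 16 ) 61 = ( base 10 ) 97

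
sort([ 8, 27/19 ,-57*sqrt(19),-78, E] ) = [ - 57*sqrt( 19), - 78, 27/19, E, 8 ] 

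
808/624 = 101/78  =  1.29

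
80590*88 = 7091920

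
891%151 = 136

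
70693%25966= 18761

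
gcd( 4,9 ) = 1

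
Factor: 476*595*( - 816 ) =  -231107520 = - 2^6*3^1*5^1*7^2*17^3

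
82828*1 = 82828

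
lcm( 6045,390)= 12090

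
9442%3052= 286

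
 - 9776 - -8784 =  - 992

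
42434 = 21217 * 2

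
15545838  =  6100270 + 9445568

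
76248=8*9531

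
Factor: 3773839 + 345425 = 4119264 = 2^5*3^2*14303^1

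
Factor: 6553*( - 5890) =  - 2^1*5^1*19^1*31^1 *6553^1 = - 38597170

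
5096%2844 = 2252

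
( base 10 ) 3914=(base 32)3QA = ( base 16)F4A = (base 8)7512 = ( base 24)6J2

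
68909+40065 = 108974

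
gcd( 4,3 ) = 1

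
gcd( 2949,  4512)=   3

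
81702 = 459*178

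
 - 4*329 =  - 1316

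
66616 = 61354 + 5262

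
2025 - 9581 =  - 7556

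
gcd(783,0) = 783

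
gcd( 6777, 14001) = 3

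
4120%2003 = 114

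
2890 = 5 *578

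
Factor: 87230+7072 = 94302 = 2^1*3^2*13^2*31^1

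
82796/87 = 951 + 59/87 = 951.68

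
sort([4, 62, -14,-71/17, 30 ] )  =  [ - 14, - 71/17, 4, 30, 62 ]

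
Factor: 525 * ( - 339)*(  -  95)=16907625  =  3^2*5^3 * 7^1 *19^1* 113^1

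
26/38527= 26/38527 = 0.00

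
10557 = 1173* 9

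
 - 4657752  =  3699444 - 8357196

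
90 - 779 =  - 689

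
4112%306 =134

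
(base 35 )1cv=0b11010001100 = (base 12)b78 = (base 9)2262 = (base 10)1676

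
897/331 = 897/331 = 2.71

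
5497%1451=1144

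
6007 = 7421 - 1414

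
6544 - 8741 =- 2197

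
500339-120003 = 380336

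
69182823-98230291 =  - 29047468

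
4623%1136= 79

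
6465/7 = 923  +  4/7 = 923.57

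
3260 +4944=8204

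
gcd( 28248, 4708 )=4708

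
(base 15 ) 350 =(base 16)2EE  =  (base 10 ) 750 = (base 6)3250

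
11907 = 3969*3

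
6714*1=6714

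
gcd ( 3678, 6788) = 2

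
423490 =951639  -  528149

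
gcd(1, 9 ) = 1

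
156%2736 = 156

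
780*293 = 228540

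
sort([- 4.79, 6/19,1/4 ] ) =[ - 4.79,1/4,  6/19 ] 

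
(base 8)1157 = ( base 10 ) 623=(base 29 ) LE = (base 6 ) 2515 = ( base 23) 142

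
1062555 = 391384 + 671171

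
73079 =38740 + 34339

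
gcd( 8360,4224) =88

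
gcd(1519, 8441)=1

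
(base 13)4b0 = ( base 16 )333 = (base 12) 583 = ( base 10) 819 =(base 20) 20j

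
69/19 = 3+ 12/19 = 3.63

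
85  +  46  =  131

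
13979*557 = 7786303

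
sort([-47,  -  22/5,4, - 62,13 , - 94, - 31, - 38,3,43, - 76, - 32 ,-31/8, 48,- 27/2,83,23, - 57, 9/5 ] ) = [ - 94, - 76, - 62,- 57, - 47, - 38, - 32, - 31, -27/2, - 22/5, - 31/8,9/5,3,4,13 , 23,43,48,83 ]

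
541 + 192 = 733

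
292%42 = 40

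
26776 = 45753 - 18977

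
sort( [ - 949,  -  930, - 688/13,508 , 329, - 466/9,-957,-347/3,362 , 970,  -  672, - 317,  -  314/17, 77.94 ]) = [-957,  -  949 , - 930,  -  672, - 317,-347/3, -688/13, - 466/9, - 314/17, 77.94,329,362, 508,970]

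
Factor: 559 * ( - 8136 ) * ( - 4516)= 20538876384= 2^5*3^2*13^1*43^1*113^1*1129^1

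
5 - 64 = - 59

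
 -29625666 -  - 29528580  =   - 97086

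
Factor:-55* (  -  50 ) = 2^1*5^3*11^1 = 2750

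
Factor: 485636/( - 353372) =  - 23^(- 2)*727^1 = - 727/529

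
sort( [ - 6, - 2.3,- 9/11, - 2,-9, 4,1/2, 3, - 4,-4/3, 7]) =[ - 9, - 6, - 4, - 2.3, - 2, - 4/3, - 9/11, 1/2,  3,4  ,  7]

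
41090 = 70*587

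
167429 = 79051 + 88378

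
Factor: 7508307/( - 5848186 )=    - 2^ (-1) * 3^1 * 61^1 * 89^1 * 461^1*523^( - 1) *5591^( - 1) 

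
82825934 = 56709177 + 26116757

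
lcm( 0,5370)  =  0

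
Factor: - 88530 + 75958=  - 12572 = -  2^2*7^1*449^1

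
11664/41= 11664/41 = 284.49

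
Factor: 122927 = 7^1*17^1 * 1033^1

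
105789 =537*197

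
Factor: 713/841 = 23^1*29^( - 2) * 31^1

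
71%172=71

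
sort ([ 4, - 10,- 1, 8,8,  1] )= [-10, - 1, 1  ,  4,  8,8 ] 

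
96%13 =5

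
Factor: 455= 5^1*7^1*13^1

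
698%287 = 124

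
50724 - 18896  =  31828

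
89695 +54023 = 143718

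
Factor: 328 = 2^3*41^1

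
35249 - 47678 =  - 12429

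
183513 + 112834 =296347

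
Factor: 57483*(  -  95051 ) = -3^3*11^1 * 2129^1 *8641^1 = - 5463816633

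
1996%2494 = 1996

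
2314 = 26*89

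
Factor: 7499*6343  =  47566157 = 6343^1*7499^1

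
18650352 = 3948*4724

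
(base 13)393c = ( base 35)6N8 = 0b1111111100011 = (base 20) 1083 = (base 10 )8163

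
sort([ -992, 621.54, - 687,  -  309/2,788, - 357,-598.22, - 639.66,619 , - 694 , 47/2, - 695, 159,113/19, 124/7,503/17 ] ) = [ - 992,-695,-694, - 687, - 639.66, - 598.22, - 357, - 309/2, 113/19, 124/7,47/2,503/17,159,619,621.54,788 ]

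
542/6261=542/6261 = 0.09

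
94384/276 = 341+67/69=341.97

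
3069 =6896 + - 3827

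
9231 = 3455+5776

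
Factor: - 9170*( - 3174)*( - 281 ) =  - 8178667980 = - 2^2*3^1*5^1 * 7^1*23^2*131^1*281^1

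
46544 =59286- 12742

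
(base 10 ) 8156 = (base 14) 2d88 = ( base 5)230111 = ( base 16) 1fdc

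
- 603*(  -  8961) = 5403483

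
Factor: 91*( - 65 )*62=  - 366730 =- 2^1*5^1*7^1*13^2 * 31^1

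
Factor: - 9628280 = - 2^3 * 5^1*240707^1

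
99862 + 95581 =195443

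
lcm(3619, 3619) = 3619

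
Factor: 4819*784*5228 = 2^6*7^2*61^1*  79^1*1307^1 = 19751885888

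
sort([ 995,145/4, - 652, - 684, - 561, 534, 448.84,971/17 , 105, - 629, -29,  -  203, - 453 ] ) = [ -684,-652,-629,-561, - 453, - 203, - 29, 145/4,971/17, 105,448.84, 534,995]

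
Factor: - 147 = -3^1 * 7^2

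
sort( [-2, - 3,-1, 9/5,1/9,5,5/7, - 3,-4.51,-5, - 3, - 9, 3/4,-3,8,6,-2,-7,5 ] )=[ - 9,-7,-5, - 4.51, - 3, - 3, - 3, - 3, - 2, - 2,-1,1/9,5/7,  3/4,9/5,5,5,6,8]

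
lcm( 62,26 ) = 806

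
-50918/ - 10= 25459/5 = 5091.80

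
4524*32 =144768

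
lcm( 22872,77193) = 617544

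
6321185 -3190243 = 3130942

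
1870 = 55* 34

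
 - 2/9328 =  - 1/4664 = - 0.00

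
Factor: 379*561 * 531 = 3^3*11^1*17^1 * 59^1*379^1 = 112900689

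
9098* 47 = 427606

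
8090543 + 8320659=16411202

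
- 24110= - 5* 4822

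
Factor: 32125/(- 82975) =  - 5^1*257^1*3319^( - 1) = - 1285/3319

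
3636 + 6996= 10632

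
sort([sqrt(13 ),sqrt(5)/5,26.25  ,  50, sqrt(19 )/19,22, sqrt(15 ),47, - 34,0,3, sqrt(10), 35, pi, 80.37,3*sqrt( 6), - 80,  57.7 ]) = [ - 80,-34,0, sqrt(19)/19, sqrt( 5)/5,3, pi,sqrt(10 ) , sqrt( 13) , sqrt( 15), 3*sqrt( 6 ), 22, 26.25,35,47,50,57.7,  80.37]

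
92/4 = 23 = 23.00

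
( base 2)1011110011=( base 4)23303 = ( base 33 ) mt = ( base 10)755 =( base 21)1EK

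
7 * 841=5887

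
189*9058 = 1711962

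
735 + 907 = 1642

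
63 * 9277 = 584451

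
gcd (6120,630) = 90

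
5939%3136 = 2803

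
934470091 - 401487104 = 532982987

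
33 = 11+22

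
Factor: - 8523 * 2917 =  - 3^2 * 947^1*2917^1 =- 24861591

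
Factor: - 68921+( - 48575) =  - 2^3*19^1 * 773^1 = - 117496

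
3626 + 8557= 12183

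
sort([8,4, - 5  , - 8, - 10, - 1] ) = [ - 10, - 8, - 5,  -  1,  4, 8 ] 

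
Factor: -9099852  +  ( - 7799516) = -2^3*53^1*39857^1 = - 16899368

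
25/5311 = 25/5311 = 0.00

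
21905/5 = 4381  =  4381.00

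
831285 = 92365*9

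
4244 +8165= 12409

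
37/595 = 37/595 = 0.06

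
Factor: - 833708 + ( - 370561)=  - 1204269= - 3^1*11^1 * 36493^1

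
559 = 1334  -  775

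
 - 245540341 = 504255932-749796273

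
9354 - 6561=2793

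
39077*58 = 2266466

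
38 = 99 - 61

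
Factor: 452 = 2^2*113^1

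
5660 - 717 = 4943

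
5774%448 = 398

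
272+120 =392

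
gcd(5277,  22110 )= 3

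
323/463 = 323/463  =  0.70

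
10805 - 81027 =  - 70222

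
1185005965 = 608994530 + 576011435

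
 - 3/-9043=3/9043= 0.00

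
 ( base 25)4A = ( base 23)4I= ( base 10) 110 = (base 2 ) 1101110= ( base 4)1232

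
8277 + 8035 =16312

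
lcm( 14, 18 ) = 126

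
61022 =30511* 2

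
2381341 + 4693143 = 7074484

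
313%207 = 106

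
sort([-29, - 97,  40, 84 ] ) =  [  -  97, - 29, 40,84]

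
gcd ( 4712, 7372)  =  76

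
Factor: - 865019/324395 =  - 5^( - 1)*367^1*2357^1 * 64879^( - 1 )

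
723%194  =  141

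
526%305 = 221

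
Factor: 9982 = 2^1 * 7^1*23^1 * 31^1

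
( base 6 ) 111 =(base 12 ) 37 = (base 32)1b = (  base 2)101011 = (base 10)43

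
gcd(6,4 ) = 2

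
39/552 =13/184 = 0.07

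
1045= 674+371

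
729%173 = 37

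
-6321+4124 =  - 2197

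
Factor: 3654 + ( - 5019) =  - 3^1 * 5^1*7^1 * 13^1 = - 1365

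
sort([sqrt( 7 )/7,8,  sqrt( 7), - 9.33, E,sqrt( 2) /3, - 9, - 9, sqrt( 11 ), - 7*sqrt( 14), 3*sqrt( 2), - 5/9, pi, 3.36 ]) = [ - 7*sqrt(14 ), - 9.33,  -  9, - 9, - 5/9, sqrt(7 )/7, sqrt( 2) /3, sqrt( 7 ),E, pi , sqrt( 11), 3.36, 3*sqrt(2), 8 ]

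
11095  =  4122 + 6973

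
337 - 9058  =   - 8721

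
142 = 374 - 232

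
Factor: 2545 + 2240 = 3^1 * 5^1*11^1*29^1 = 4785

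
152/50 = 3 + 1/25 = 3.04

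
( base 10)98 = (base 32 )32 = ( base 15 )68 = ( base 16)62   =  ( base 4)1202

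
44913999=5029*8931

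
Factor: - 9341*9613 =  - 89795033  =  - 9341^1 * 9613^1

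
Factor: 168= 2^3*3^1*7^1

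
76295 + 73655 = 149950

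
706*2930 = 2068580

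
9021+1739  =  10760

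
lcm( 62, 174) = 5394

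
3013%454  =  289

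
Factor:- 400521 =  - 3^1*11^1*53^1*229^1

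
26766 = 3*8922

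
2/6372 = 1/3186 = 0.00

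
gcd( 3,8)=1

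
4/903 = 4/903 = 0.00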